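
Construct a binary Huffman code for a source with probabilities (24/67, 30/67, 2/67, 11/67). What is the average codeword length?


Huffman construction (repeatedly merge the two least-probable nodes; each merge adds 1 bit to every symbol beneath it): 2/67 + 11/67 = 13/67; 13/67 + 24/67 = 37/67; 30/67 + 37/67 = 1. Resulting codeword lengths (in the order the probabilities were given): (2, 1, 3, 3). L_avg = sum(p_i * l_i) = 24/67*2 + 30/67*1 + 2/67*3 + 11/67*3 = 117/67 = 1.7463

1.7463 bits


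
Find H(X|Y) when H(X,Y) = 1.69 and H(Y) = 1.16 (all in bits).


H(X|Y) = H(X,Y) - H(Y) = 1.69 - 1.16 = 0.53

0.53 bits


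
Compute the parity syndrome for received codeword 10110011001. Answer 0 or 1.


Syndrome = XOR of all bits = 1 XOR 0 XOR 1 XOR 1 XOR 0 XOR 0 XOR 1 XOR 1 XOR 0 XOR 0 XOR 1 = 0

0


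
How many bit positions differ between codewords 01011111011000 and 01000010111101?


Count differing positions: . . . ^ ^ ^ . ^ ^ . . ^ . ^ = 7 differences

7


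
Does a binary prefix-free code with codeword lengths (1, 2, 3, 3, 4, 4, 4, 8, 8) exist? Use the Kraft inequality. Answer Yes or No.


Kraft sum = sum(2^(-l_i)) = 1.1953, need <= 1. Result: violated (a binary prefix-free code with these lengths cannot exist)

No


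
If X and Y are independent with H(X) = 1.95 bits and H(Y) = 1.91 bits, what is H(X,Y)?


For independent variables, H(X,Y) = H(X) + H(Y) = 1.95 + 1.91 = 3.86

3.86 bits


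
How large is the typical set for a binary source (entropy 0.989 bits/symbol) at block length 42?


log2|A_typical| = nH = 42 * 0.989 = 41.538, so |A_typical| ~ 2^41.538 = 3.193e+12

3.193e+12


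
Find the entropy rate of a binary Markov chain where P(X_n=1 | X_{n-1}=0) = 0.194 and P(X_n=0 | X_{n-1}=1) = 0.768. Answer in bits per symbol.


Stationary distribution: pi_0 = p10/(p01+p10) = 0.7983, pi_1 = 0.2017. Entropy rate H' = pi_0*H(p01) + pi_1*H(p10) = 0.7983*0.7098 + 0.2017*0.7815 = 0.7242

0.7242 bits/symbol


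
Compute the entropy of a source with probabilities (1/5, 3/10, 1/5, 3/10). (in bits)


H = -sum(p_i * log2(p_i)). Terms: -(1/5)*log2(1/5) = 0.464386; -(3/10)*log2(3/10) = 0.521090; -(1/5)*log2(1/5) = 0.464386; -(3/10)*log2(3/10) = 0.521090. H = 0.464386 + 0.521090 + 0.464386 + 0.521090 = 1.971

1.971 bits


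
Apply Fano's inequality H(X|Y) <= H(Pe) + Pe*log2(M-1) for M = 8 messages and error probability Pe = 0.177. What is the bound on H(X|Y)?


H(Pe) = -Pe*log2(Pe) - (1-Pe)*log2(1-Pe) = -0.177*log2(0.177) - 0.823*log2(0.823) = 0.442178 + 0.231292 = 0.6735. Pe*log2(M-1) = 0.177*log2(7) = 0.496902. Bound = H(Pe) + Pe*log2(M-1) = 0.442178 + 0.231292 + 0.496902 = 1.1704

1.1704 bits


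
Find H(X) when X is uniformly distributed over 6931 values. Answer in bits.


H = log2(n) = log2(6931) = 12.7588

12.7588 bits


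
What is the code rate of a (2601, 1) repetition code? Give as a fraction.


Rate = k/n = 1/2601

1/2601


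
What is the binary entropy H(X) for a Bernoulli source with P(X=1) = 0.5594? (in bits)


H = -p*log2(p) - (1-p)*log2(1-p). -0.5594*log2(0.5594) = 0.468804; -0.4406*log2(0.4406) = 0.520991. H = 0.468804 + 0.520991 = 0.9898

0.9898 bits


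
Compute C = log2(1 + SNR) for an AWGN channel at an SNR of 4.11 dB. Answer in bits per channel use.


SNR_linear = 10^(4.11/10) = 2.5763; C = log2(1 + SNR_linear) = log2(1 + 2.5763) = 1.8385

1.8385 bits/channel use


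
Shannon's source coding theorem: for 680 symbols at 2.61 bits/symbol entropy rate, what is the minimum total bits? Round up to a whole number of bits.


Minimum bits >= n * H = 680 * 2.61 = 1774.8, rounded up to a whole number of bits = 1775

1775 bits


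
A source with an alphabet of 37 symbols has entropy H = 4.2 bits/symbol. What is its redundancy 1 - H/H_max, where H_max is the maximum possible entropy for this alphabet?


H_max = log2(K) = log2(37) = 5.2095 bits/symbol. Redundancy = 1 - H/H_max = 1 - 4.2/5.2095 = 1 - 0.8062 = 0.1938

0.1938


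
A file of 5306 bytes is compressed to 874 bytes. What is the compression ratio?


Ratio = original / compressed = 5306 / 874 = 6.0709

6.0709


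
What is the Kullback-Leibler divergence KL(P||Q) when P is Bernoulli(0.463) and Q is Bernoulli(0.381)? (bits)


KL = p*log2(p/q) + (1-p)*log2((1-p)/(1-q)) = 0.463*log2(0.463/0.381) + 0.537*log2(0.537/0.619) = 0.0201

0.0201 bits


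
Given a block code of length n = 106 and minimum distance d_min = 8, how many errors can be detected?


Detection capability = d_min - 1 = 8 - 1 = 7

7 errors


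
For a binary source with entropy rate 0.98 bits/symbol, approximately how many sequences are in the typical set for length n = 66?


log2|A_typical| = nH = 66 * 0.98 = 64.68, so |A_typical| ~ 2^64.68 = 2.955e+19

2.955e+19


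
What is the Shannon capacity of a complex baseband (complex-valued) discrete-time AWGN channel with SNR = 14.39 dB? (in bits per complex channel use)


SNR_linear = 10^(14.39/10) = 27.4789; C = log2(1 + SNR_linear) = log2(1 + 27.4789) = 4.8318

4.8318 bits/channel use


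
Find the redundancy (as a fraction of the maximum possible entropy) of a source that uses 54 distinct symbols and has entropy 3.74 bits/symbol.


H_max = log2(K) = log2(54) = 5.7549 bits/symbol. Redundancy = 1 - H/H_max = 1 - 3.74/5.7549 = 1 - 0.6499 = 0.3501

0.3501


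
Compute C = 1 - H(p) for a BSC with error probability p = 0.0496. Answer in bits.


H(p) = -p*log2(p) - (1-p)*log2(1-p) = -0.0496*log2(0.0496) - 0.9504*log2(0.9504) = 0.214942 + 0.069753 = 0.2847. C = 1 - H(p) = 1 - 0.2847 = 0.7153

0.7153 bits


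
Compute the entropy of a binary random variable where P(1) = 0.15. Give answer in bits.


H = -p*log2(p) - (1-p)*log2(1-p). -0.15*log2(0.15) = 0.410545; -0.85*log2(0.85) = 0.199295. H = 0.410545 + 0.199295 = 0.6098

0.6098 bits


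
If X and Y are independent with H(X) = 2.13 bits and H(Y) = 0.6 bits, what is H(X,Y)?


For independent variables, H(X,Y) = H(X) + H(Y) = 2.13 + 0.6 = 2.73

2.73 bits


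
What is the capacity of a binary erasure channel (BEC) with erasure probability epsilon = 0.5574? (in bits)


C = 1 - epsilon = 1 - 0.5574 = 0.4426

0.4426 bits


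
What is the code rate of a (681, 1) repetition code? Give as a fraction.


Rate = k/n = 1/681

1/681


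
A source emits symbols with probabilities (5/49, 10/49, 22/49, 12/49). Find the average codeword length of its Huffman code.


Huffman construction (repeatedly merge the two least-probable nodes; each merge adds 1 bit to every symbol beneath it): 5/49 + 10/49 = 15/49; 12/49 + 15/49 = 27/49; 22/49 + 27/49 = 1. Resulting codeword lengths (in the order the probabilities were given): (3, 3, 1, 2). L_avg = sum(p_i * l_i) = 5/49*3 + 10/49*3 + 22/49*1 + 12/49*2 = 13/7 = 1.8571

1.8571 bits


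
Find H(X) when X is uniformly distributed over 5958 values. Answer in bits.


H = log2(n) = log2(5958) = 12.5406

12.5406 bits


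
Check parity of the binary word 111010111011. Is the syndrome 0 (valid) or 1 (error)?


Syndrome = XOR of all bits = 1 XOR 1 XOR 1 XOR 0 XOR 1 XOR 0 XOR 1 XOR 1 XOR 1 XOR 0 XOR 1 XOR 1 = 1

1


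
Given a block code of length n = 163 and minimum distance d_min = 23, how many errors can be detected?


Detection capability = d_min - 1 = 23 - 1 = 22

22 errors


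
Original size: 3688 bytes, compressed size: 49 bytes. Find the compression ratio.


Ratio = original / compressed = 3688 / 49 = 75.2653

75.2653


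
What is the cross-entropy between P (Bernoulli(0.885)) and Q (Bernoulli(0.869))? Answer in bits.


H(P,Q) = -p*log2(q) - (1-p)*log2(1-q). -0.885*log2(0.869) = 0.179276; -0.115*log2(0.131) = 0.337222. H(P,Q) = 0.179276 + 0.337222 = 0.5165

0.5165 bits


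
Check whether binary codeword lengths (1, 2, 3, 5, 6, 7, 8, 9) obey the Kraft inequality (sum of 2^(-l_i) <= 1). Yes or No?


Kraft sum = sum(2^(-l_i)) = 0.9355, need <= 1. Result: satisfied (a binary prefix-free code with these lengths exists)

Yes


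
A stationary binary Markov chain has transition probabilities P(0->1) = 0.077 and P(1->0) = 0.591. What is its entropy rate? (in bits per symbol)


Stationary distribution: pi_0 = p10/(p01+p10) = 0.8847, pi_1 = 0.1153. Entropy rate H' = pi_0*H(p01) + pi_1*H(p10) = 0.8847*0.3915 + 0.1153*0.976 = 0.4589

0.4589 bits/symbol


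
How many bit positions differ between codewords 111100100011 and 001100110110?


Count differing positions: ^ ^ . . . . . ^ . ^ . ^ = 5 differences

5


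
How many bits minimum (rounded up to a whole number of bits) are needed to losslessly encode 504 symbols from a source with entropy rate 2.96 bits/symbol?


Minimum bits >= n * H = 504 * 2.96 = 1491.84, rounded up to a whole number of bits = 1492

1492 bits


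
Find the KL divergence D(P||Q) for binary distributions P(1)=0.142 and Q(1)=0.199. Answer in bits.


KL = p*log2(p/q) + (1-p)*log2((1-p)/(1-q)) = 0.142*log2(0.142/0.199) + 0.858*log2(0.858/0.801) = 0.016

0.016 bits


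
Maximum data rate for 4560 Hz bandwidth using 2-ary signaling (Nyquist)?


Rate = 2 * B * log2(M) = 2 * 4560 * 1.0 = 9120.0

9120.0 bps


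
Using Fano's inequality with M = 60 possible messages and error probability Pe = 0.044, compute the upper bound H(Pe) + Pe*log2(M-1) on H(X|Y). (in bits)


H(Pe) = -Pe*log2(Pe) - (1-Pe)*log2(1-Pe) = -0.044*log2(0.044) - 0.956*log2(0.956) = 0.198280 + 0.062061 = 0.2603. Pe*log2(M-1) = 0.044*log2(59) = 0.258836. Bound = H(Pe) + Pe*log2(M-1) = 0.198280 + 0.062061 + 0.258836 = 0.5192

0.5192 bits


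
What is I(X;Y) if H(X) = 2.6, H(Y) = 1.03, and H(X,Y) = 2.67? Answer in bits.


I(X;Y) = H(X) + H(Y) - H(X,Y) = 2.6 + 1.03 - 2.67 = 0.96

0.96 bits


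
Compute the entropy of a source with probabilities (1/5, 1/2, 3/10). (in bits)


H = -sum(p_i * log2(p_i)). Terms: -(1/5)*log2(1/5) = 0.464386; -(1/2)*log2(1/2) = 0.500000; -(3/10)*log2(3/10) = 0.521090. H = 0.464386 + 0.500000 + 0.521090 = 1.4855

1.4855 bits


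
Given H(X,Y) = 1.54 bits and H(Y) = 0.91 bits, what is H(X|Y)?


H(X|Y) = H(X,Y) - H(Y) = 1.54 - 0.91 = 0.63

0.63 bits


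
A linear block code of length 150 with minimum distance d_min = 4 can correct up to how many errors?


Correction capability = floor((d-1)/2) = floor((4-1)/2) = 1

1 errors


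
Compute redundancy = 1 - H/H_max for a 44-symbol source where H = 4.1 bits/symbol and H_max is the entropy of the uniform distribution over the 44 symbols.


H_max = log2(K) = log2(44) = 5.4594 bits/symbol. Redundancy = 1 - H/H_max = 1 - 4.1/5.4594 = 1 - 0.751 = 0.249

0.249


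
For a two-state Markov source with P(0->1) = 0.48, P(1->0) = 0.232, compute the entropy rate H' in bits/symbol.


Stationary distribution: pi_0 = p10/(p01+p10) = 0.3258, pi_1 = 0.6742. Entropy rate H' = pi_0*H(p01) + pi_1*H(p10) = 0.3258*0.9988 + 0.6742*0.7815 = 0.8523

0.8523 bits/symbol


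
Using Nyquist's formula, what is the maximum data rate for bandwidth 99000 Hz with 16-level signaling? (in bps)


Rate = 2 * B * log2(M) = 2 * 99000 * 4.0 = 792000.0

792000.0 bps


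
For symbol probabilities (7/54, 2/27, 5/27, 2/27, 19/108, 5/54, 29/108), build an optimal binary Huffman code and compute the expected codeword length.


Huffman construction (repeatedly merge the two least-probable nodes; each merge adds 1 bit to every symbol beneath it): 2/27 + 2/27 = 4/27; 5/54 + 7/54 = 2/9; 4/27 + 19/108 = 35/108; 5/27 + 2/9 = 11/27; 29/108 + 35/108 = 16/27; 11/27 + 16/27 = 1. Resulting codeword lengths (in the order the probabilities were given): (3, 4, 2, 4, 3, 3, 2). L_avg = sum(p_i * l_i) = 7/54*3 + 2/27*4 + 5/27*2 + 2/27*4 + 19/108*3 + 5/54*3 + 29/108*2 = 97/36 = 2.6944

2.6944 bits


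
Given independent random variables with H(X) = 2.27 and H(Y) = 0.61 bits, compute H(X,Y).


For independent variables, H(X,Y) = H(X) + H(Y) = 2.27 + 0.61 = 2.88

2.88 bits


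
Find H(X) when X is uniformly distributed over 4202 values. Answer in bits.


H = log2(n) = log2(4202) = 12.0369

12.0369 bits


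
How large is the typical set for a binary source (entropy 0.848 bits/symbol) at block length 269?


log2|A_typical| = nH = 269 * 0.848 = 228.112, so |A_typical| ~ 2^228.112 = 4.662e+68

4.662e+68


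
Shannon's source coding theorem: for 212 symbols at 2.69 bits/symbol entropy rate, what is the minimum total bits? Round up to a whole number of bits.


Minimum bits >= n * H = 212 * 2.69 = 570.28, rounded up to a whole number of bits = 571

571 bits


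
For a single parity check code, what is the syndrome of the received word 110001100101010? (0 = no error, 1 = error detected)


Syndrome = XOR of all bits = 1 XOR 1 XOR 0 XOR 0 XOR 0 XOR 1 XOR 1 XOR 0 XOR 0 XOR 1 XOR 0 XOR 1 XOR 0 XOR 1 XOR 0 = 1

1


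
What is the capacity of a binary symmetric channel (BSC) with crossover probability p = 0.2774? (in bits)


H(p) = -p*log2(p) - (1-p)*log2(1-p) = -0.2774*log2(0.2774) - 0.7226*log2(0.7226) = 0.513179 + 0.338705 = 0.8519. C = 1 - H(p) = 1 - 0.8519 = 0.1481

0.1481 bits


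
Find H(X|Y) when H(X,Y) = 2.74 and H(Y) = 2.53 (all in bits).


H(X|Y) = H(X,Y) - H(Y) = 2.74 - 2.53 = 0.21

0.21 bits


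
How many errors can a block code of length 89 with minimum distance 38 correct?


Correction capability = floor((d-1)/2) = floor((38-1)/2) = 18

18 errors


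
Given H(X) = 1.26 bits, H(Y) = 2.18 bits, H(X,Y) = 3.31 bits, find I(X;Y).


I(X;Y) = H(X) + H(Y) - H(X,Y) = 1.26 + 2.18 - 3.31 = 0.13

0.13 bits


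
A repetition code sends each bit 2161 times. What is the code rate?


Rate = k/n = 1/2161

1/2161


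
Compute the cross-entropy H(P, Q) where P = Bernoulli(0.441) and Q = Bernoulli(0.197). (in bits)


H(P,Q) = -p*log2(q) - (1-p)*log2(1-q). -0.441*log2(0.197) = 1.033586; -0.559*log2(0.803) = 0.176939. H(P,Q) = 1.033586 + 0.176939 = 1.2105

1.2105 bits


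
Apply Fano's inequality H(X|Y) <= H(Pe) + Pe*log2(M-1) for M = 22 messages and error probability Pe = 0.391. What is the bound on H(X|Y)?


H(Pe) = -Pe*log2(Pe) - (1-Pe)*log2(1-Pe) = -0.391*log2(0.391) - 0.609*log2(0.609) = 0.529711 + 0.435731 = 0.9654. Pe*log2(M-1) = 0.391*log2(21) = 1.717396. Bound = H(Pe) + Pe*log2(M-1) = 0.529711 + 0.435731 + 1.717396 = 2.6828

2.6828 bits


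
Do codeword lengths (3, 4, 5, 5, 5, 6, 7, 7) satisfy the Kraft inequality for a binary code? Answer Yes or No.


Kraft sum = sum(2^(-l_i)) = 0.3125, need <= 1. Result: satisfied (a binary prefix-free code with these lengths exists)

Yes


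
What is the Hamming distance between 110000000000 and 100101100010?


Count differing positions: . ^ . ^ . ^ ^ . . . ^ . = 5 differences

5


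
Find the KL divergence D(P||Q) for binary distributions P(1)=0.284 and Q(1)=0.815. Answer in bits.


KL = p*log2(p/q) + (1-p)*log2((1-p)/(1-q)) = 0.284*log2(0.284/0.815) + 0.716*log2(0.716/0.185) = 0.966

0.966 bits


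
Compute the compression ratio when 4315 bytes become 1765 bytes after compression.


Ratio = original / compressed = 4315 / 1765 = 2.4448

2.4448


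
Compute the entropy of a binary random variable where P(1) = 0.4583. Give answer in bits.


H = -p*log2(p) - (1-p)*log2(1-p). -0.4583*log2(0.4583) = 0.515879; -0.5417*log2(0.5417) = 0.479098. H = 0.515879 + 0.479098 = 0.995

0.995 bits


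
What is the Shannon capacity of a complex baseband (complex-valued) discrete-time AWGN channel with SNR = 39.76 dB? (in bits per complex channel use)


SNR_linear = 10^(39.76/10) = 9462.3716; C = log2(1 + SNR_linear) = log2(1 + 9462.3716) = 13.2081

13.2081 bits/channel use


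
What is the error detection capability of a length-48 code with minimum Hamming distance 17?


Detection capability = d_min - 1 = 17 - 1 = 16

16 errors


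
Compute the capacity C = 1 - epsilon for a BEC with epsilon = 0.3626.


C = 1 - epsilon = 1 - 0.3626 = 0.6374

0.6374 bits


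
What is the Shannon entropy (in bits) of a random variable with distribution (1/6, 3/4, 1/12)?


H = -sum(p_i * log2(p_i)). Terms: -(1/6)*log2(1/6) = 0.430827; -(3/4)*log2(3/4) = 0.311278; -(1/12)*log2(1/12) = 0.298747. H = 0.430827 + 0.311278 + 0.298747 = 1.0409

1.0409 bits


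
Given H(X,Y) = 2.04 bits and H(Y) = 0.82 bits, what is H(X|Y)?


H(X|Y) = H(X,Y) - H(Y) = 2.04 - 0.82 = 1.22

1.22 bits


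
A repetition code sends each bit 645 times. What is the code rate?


Rate = k/n = 1/645

1/645


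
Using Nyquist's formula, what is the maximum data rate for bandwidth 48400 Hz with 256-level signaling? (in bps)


Rate = 2 * B * log2(M) = 2 * 48400 * 8.0 = 774400.0

774400.0 bps


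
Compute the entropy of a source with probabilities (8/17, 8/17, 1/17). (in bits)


H = -sum(p_i * log2(p_i)). Terms: -(8/17)*log2(8/17) = 0.511747; -(8/17)*log2(8/17) = 0.511747; -(1/17)*log2(1/17) = 0.240439. H = 0.511747 + 0.511747 + 0.240439 = 1.2639

1.2639 bits


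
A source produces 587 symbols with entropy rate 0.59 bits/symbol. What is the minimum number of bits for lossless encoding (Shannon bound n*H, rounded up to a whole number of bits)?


Minimum bits >= n * H = 587 * 0.59 = 346.33, rounded up to a whole number of bits = 347

347 bits


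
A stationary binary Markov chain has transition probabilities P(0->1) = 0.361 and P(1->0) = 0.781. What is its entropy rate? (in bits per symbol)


Stationary distribution: pi_0 = p10/(p01+p10) = 0.6839, pi_1 = 0.3161. Entropy rate H' = pi_0*H(p01) + pi_1*H(p10) = 0.6839*0.9435 + 0.3161*0.7583 = 0.885

0.885 bits/symbol


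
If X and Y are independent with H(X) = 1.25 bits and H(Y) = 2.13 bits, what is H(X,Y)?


For independent variables, H(X,Y) = H(X) + H(Y) = 1.25 + 2.13 = 3.38

3.38 bits


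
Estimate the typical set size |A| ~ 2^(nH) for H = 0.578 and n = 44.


log2|A_typical| = nH = 44 * 0.578 = 25.432, so |A_typical| ~ 2^25.432 = 4.527e+07

4.527e+07


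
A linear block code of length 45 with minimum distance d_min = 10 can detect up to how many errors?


Detection capability = d_min - 1 = 10 - 1 = 9

9 errors


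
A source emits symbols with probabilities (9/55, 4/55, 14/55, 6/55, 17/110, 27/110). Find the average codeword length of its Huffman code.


Huffman construction (repeatedly merge the two least-probable nodes; each merge adds 1 bit to every symbol beneath it): 4/55 + 6/55 = 2/11; 17/110 + 9/55 = 7/22; 2/11 + 27/110 = 47/110; 14/55 + 7/22 = 63/110; 47/110 + 63/110 = 1. Resulting codeword lengths (in the order the probabilities were given): (3, 3, 2, 3, 3, 2). L_avg = sum(p_i * l_i) = 9/55*3 + 4/55*3 + 14/55*2 + 6/55*3 + 17/110*3 + 27/110*2 = 5/2 = 2.5

2.5 bits


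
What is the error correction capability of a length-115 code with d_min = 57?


Correction capability = floor((d-1)/2) = floor((57-1)/2) = 28

28 errors


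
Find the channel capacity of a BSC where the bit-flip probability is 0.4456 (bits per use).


H(p) = -p*log2(p) - (1-p)*log2(1-p) = -0.4456*log2(0.4456) - 0.5544*log2(0.5544) = 0.519649 + 0.471795 = 0.9914. C = 1 - H(p) = 1 - 0.9914 = 0.0086

0.0086 bits


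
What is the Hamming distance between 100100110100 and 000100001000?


Count differing positions: ^ . . . . . ^ ^ ^ ^ . . = 5 differences

5


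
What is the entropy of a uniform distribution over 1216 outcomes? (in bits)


H = log2(n) = log2(1216) = 10.2479

10.2479 bits


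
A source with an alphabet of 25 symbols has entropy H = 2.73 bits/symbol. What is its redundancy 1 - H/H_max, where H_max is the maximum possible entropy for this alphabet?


H_max = log2(K) = log2(25) = 4.6439 bits/symbol. Redundancy = 1 - H/H_max = 1 - 2.73/4.6439 = 1 - 0.5879 = 0.4121

0.4121


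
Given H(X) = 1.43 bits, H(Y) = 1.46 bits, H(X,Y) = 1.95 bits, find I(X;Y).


I(X;Y) = H(X) + H(Y) - H(X,Y) = 1.43 + 1.46 - 1.95 = 0.94

0.94 bits


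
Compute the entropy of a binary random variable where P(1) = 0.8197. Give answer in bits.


H = -p*log2(p) - (1-p)*log2(1-p). -0.8197*log2(0.8197) = 0.235116; -0.1803*log2(0.1803) = 0.445617. H = 0.235116 + 0.445617 = 0.6807

0.6807 bits


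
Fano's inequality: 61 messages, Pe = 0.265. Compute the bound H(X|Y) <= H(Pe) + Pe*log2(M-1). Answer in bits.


H(Pe) = -Pe*log2(Pe) - (1-Pe)*log2(1-Pe) = -0.265*log2(0.265) - 0.735*log2(0.735) = 0.507723 + 0.326475 = 0.8342. Pe*log2(M-1) = 0.265*log2(60) = 1.565326. Bound = H(Pe) + Pe*log2(M-1) = 0.507723 + 0.326475 + 1.565326 = 2.3995

2.3995 bits


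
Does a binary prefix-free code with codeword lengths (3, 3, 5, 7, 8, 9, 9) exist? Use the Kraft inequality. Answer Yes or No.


Kraft sum = sum(2^(-l_i)) = 0.2969, need <= 1. Result: satisfied (a binary prefix-free code with these lengths exists)

Yes


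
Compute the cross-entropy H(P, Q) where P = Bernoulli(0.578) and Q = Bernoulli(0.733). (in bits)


H(P,Q) = -p*log2(q) - (1-p)*log2(1-q). -0.578*log2(0.733) = 0.259010; -0.422*log2(0.267) = 0.803947. H(P,Q) = 0.259010 + 0.803947 = 1.063

1.063 bits


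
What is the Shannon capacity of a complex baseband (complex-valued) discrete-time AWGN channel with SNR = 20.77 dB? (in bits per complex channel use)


SNR_linear = 10^(20.77/10) = 119.3988; C = log2(1 + SNR_linear) = log2(1 + 119.3988) = 6.9117

6.9117 bits/channel use


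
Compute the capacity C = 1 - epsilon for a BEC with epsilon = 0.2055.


C = 1 - epsilon = 1 - 0.2055 = 0.7945

0.7945 bits


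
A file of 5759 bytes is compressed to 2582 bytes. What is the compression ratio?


Ratio = original / compressed = 5759 / 2582 = 2.2304

2.2304


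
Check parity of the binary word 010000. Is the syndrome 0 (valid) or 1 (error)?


Syndrome = XOR of all bits = 0 XOR 1 XOR 0 XOR 0 XOR 0 XOR 0 = 1

1


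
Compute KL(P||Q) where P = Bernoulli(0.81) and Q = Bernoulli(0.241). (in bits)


KL = p*log2(p/q) + (1-p)*log2((1-p)/(1-q)) = 0.81*log2(0.81/0.241) + 0.19*log2(0.19/0.759) = 1.037

1.037 bits


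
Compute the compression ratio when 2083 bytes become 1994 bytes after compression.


Ratio = original / compressed = 2083 / 1994 = 1.0446

1.0446


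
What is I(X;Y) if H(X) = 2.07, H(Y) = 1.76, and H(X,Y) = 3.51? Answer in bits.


I(X;Y) = H(X) + H(Y) - H(X,Y) = 2.07 + 1.76 - 3.51 = 0.32

0.32 bits


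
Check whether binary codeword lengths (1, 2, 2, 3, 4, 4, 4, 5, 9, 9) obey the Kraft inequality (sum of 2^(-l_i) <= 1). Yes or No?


Kraft sum = sum(2^(-l_i)) = 1.3477, need <= 1. Result: violated (a binary prefix-free code with these lengths cannot exist)

No


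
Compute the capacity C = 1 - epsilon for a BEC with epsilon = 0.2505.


C = 1 - epsilon = 1 - 0.2505 = 0.7495

0.7495 bits


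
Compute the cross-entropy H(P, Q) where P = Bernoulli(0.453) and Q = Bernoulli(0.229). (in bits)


H(P,Q) = -p*log2(q) - (1-p)*log2(1-q). -0.453*log2(0.229) = 0.963341; -0.547*log2(0.771) = 0.205233. H(P,Q) = 0.963341 + 0.205233 = 1.1686

1.1686 bits


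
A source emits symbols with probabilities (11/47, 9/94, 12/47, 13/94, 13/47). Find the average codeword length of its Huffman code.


Huffman construction (repeatedly merge the two least-probable nodes; each merge adds 1 bit to every symbol beneath it): 9/94 + 13/94 = 11/47; 11/47 + 11/47 = 22/47; 12/47 + 13/47 = 25/47; 22/47 + 25/47 = 1. Resulting codeword lengths (in the order the probabilities were given): (2, 3, 2, 3, 2). L_avg = sum(p_i * l_i) = 11/47*2 + 9/94*3 + 12/47*2 + 13/94*3 + 13/47*2 = 105/47 = 2.234

2.234 bits


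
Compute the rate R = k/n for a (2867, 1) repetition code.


Rate = k/n = 1/2867

1/2867


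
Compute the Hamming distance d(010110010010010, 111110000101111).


Count differing positions: ^ . ^ . . . . ^ . ^ ^ ^ ^ . ^ = 8 differences

8


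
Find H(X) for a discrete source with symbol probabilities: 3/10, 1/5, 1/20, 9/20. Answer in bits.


H = -sum(p_i * log2(p_i)). Terms: -(3/10)*log2(3/10) = 0.521090; -(1/5)*log2(1/5) = 0.464386; -(1/20)*log2(1/20) = 0.216096; -(9/20)*log2(9/20) = 0.518401. H = 0.521090 + 0.464386 + 0.216096 + 0.518401 = 1.72

1.72 bits


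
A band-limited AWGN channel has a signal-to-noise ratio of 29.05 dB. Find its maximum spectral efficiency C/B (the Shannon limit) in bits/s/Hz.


SNR_linear = 10^(29.05/10) = 803.5261; C/B = log2(1 + SNR_linear) = log2(1 + 803.5261) = 9.652

9.652 bits/s/Hz


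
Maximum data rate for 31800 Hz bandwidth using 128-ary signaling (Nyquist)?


Rate = 2 * B * log2(M) = 2 * 31800 * 7.0 = 445200.0

445200.0 bps


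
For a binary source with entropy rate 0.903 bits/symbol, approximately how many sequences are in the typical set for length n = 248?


log2|A_typical| = nH = 248 * 0.903 = 223.944, so |A_typical| ~ 2^223.944 = 2.593e+67

2.593e+67


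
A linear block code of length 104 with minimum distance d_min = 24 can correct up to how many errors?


Correction capability = floor((d-1)/2) = floor((24-1)/2) = 11

11 errors


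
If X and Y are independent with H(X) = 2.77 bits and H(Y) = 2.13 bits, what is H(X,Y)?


For independent variables, H(X,Y) = H(X) + H(Y) = 2.77 + 2.13 = 4.9

4.9 bits


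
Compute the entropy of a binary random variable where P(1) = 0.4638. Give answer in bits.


H = -p*log2(p) - (1-p)*log2(1-p). -0.4638*log2(0.4638) = 0.514088; -0.5362*log2(0.5362) = 0.482128. H = 0.514088 + 0.482128 = 0.9962

0.9962 bits


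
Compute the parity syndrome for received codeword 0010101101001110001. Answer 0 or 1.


Syndrome = XOR of all bits = 0 XOR 0 XOR 1 XOR 0 XOR 1 XOR 0 XOR 1 XOR 1 XOR 0 XOR 1 XOR 0 XOR 0 XOR 1 XOR 1 XOR 1 XOR 0 XOR 0 XOR 0 XOR 1 = 1

1


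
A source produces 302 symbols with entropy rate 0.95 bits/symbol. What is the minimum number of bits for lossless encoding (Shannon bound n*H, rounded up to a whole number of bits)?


Minimum bits >= n * H = 302 * 0.95 = 286.9, rounded up to a whole number of bits = 287

287 bits


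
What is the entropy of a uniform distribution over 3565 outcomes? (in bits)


H = log2(n) = log2(3565) = 11.7997

11.7997 bits


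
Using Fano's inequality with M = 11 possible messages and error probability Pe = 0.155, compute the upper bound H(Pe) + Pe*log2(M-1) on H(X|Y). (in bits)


H(Pe) = -Pe*log2(Pe) - (1-Pe)*log2(1-Pe) = -0.155*log2(0.155) - 0.845*log2(0.845) = 0.416897 + 0.205315 = 0.6222. Pe*log2(M-1) = 0.155*log2(10) = 0.514899. Bound = H(Pe) + Pe*log2(M-1) = 0.416897 + 0.205315 + 0.514899 = 1.1371

1.1371 bits


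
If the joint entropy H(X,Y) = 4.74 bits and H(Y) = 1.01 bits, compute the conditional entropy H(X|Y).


H(X|Y) = H(X,Y) - H(Y) = 4.74 - 1.01 = 3.73

3.73 bits


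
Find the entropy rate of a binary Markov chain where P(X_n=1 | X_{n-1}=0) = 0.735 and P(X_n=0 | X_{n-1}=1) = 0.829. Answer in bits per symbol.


Stationary distribution: pi_0 = p10/(p01+p10) = 0.5301, pi_1 = 0.4699. Entropy rate H' = pi_0*H(p01) + pi_1*H(p10) = 0.5301*0.8342 + 0.4699*0.66 = 0.7523

0.7523 bits/symbol


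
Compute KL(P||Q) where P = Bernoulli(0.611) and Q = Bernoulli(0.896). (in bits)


KL = p*log2(p/q) + (1-p)*log2((1-p)/(1-q)) = 0.611*log2(0.611/0.896) + 0.389*log2(0.389/0.104) = 0.4029

0.4029 bits


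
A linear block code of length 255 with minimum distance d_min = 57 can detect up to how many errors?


Detection capability = d_min - 1 = 57 - 1 = 56

56 errors


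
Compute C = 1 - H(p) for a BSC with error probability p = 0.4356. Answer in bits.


H(p) = -p*log2(p) - (1-p)*log2(1-p) = -0.4356*log2(0.4356) - 0.5644*log2(0.5644) = 0.522251 + 0.465749 = 0.988. C = 1 - H(p) = 1 - 0.988 = 0.012

0.012 bits


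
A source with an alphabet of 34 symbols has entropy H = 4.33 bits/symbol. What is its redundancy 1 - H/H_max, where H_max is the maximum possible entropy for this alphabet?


H_max = log2(K) = log2(34) = 5.0875 bits/symbol. Redundancy = 1 - H/H_max = 1 - 4.33/5.0875 = 1 - 0.8511 = 0.1489

0.1489


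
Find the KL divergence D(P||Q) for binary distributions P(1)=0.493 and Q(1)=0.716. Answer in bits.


KL = p*log2(p/q) + (1-p)*log2((1-p)/(1-q)) = 0.493*log2(0.493/0.716) + 0.507*log2(0.507/0.284) = 0.1585

0.1585 bits


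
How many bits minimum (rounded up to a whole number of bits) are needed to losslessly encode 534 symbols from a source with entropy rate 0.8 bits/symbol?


Minimum bits >= n * H = 534 * 0.8 = 427.2, rounded up to a whole number of bits = 428

428 bits


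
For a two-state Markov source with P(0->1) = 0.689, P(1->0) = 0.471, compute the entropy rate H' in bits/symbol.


Stationary distribution: pi_0 = p10/(p01+p10) = 0.406, pi_1 = 0.594. Entropy rate H' = pi_0*H(p01) + pi_1*H(p10) = 0.406*0.8943 + 0.594*0.9976 = 0.9556

0.9556 bits/symbol


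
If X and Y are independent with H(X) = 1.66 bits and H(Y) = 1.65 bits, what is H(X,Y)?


For independent variables, H(X,Y) = H(X) + H(Y) = 1.66 + 1.65 = 3.31

3.31 bits


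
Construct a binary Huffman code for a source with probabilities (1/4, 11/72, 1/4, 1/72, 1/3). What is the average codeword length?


Huffman construction (repeatedly merge the two least-probable nodes; each merge adds 1 bit to every symbol beneath it): 1/72 + 11/72 = 1/6; 1/6 + 1/4 = 5/12; 1/4 + 1/3 = 7/12; 5/12 + 7/12 = 1. Resulting codeword lengths (in the order the probabilities were given): (2, 3, 2, 3, 2). L_avg = sum(p_i * l_i) = 1/4*2 + 11/72*3 + 1/4*2 + 1/72*3 + 1/3*2 = 13/6 = 2.1667

2.1667 bits


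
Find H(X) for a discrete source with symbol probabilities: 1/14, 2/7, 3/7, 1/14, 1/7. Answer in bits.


H = -sum(p_i * log2(p_i)). Terms: -(1/14)*log2(1/14) = 0.271954; -(2/7)*log2(2/7) = 0.516387; -(3/7)*log2(3/7) = 0.523882; -(1/14)*log2(1/14) = 0.271954; -(1/7)*log2(1/7) = 0.401051. H = 0.271954 + 0.516387 + 0.523882 + 0.271954 + 0.401051 = 1.9852

1.9852 bits


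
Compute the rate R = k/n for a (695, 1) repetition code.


Rate = k/n = 1/695

1/695


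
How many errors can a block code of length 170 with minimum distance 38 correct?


Correction capability = floor((d-1)/2) = floor((38-1)/2) = 18

18 errors


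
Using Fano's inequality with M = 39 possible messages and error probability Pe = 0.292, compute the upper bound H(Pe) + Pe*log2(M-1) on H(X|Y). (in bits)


H(Pe) = -Pe*log2(Pe) - (1-Pe)*log2(1-Pe) = -0.292*log2(0.292) - 0.708*log2(0.708) = 0.518580 + 0.352711 = 0.8713. Pe*log2(M-1) = 0.292*log2(38) = 1.532395. Bound = H(Pe) + Pe*log2(M-1) = 0.518580 + 0.352711 + 1.532395 = 2.4037

2.4037 bits


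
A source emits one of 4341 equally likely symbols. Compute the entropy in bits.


H = log2(n) = log2(4341) = 12.0838

12.0838 bits


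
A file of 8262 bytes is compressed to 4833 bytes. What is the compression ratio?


Ratio = original / compressed = 8262 / 4833 = 1.7095

1.7095


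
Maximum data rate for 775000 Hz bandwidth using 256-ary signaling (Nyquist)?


Rate = 2 * B * log2(M) = 2 * 775000 * 8.0 = 12400000.0

12400000.0 bps


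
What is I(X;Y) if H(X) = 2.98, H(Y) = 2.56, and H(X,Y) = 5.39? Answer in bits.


I(X;Y) = H(X) + H(Y) - H(X,Y) = 2.98 + 2.56 - 5.39 = 0.15

0.15 bits


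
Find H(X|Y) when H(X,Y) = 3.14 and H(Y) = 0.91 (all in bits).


H(X|Y) = H(X,Y) - H(Y) = 3.14 - 0.91 = 2.23

2.23 bits


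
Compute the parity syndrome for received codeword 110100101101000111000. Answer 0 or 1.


Syndrome = XOR of all bits = 1 XOR 1 XOR 0 XOR 1 XOR 0 XOR 0 XOR 1 XOR 0 XOR 1 XOR 1 XOR 0 XOR 1 XOR 0 XOR 0 XOR 0 XOR 1 XOR 1 XOR 1 XOR 0 XOR 0 XOR 0 = 0

0


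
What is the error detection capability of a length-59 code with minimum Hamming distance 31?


Detection capability = d_min - 1 = 31 - 1 = 30

30 errors


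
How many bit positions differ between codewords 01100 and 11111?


Count differing positions: ^ . . ^ ^ = 3 differences

3


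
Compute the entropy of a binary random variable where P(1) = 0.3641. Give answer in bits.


H = -p*log2(p) - (1-p)*log2(1-p). -0.3641*log2(0.3641) = 0.530710; -0.6359*log2(0.6359) = 0.415324. H = 0.530710 + 0.415324 = 0.946

0.946 bits


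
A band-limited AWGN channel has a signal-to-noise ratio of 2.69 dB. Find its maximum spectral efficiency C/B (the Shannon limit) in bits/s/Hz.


SNR_linear = 10^(2.69/10) = 1.8578; C/B = log2(1 + SNR_linear) = log2(1 + 1.8578) = 1.5149

1.5149 bits/s/Hz


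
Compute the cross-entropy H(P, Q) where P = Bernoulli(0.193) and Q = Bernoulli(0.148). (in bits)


H(P,Q) = -p*log2(q) - (1-p)*log2(1-q). -0.193*log2(0.148) = 0.531972; -0.807*log2(0.852) = 0.186477. H(P,Q) = 0.531972 + 0.186477 = 0.7184

0.7184 bits


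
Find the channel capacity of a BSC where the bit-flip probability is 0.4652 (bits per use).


H(p) = -p*log2(p) - (1-p)*log2(1-p) = -0.4652*log2(0.4652) - 0.5348*log2(0.5348) = 0.513617 + 0.482886 = 0.9965. C = 1 - H(p) = 1 - 0.9965 = 0.0035

0.0035 bits


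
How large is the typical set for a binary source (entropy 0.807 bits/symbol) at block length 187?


log2|A_typical| = nH = 187 * 0.807 = 150.909, so |A_typical| ~ 2^150.909 = 2.680e+45

2.680e+45


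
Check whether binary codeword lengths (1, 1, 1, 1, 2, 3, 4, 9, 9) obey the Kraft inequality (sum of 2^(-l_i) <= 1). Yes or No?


Kraft sum = sum(2^(-l_i)) = 2.4414, need <= 1. Result: violated (a binary prefix-free code with these lengths cannot exist)

No


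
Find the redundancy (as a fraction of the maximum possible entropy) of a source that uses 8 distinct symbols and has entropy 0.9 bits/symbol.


H_max = log2(K) = log2(8) = 3.0 bits/symbol. Redundancy = 1 - H/H_max = 1 - 0.9/3.0 = 1 - 0.3 = 0.7

0.7


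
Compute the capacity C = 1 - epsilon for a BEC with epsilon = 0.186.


C = 1 - epsilon = 1 - 0.186 = 0.814

0.814 bits


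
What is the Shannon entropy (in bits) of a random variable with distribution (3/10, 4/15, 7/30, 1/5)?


H = -sum(p_i * log2(p_i)). Terms: -(3/10)*log2(3/10) = 0.521090; -(4/15)*log2(4/15) = 0.508504; -(7/30)*log2(7/30) = 0.489892; -(1/5)*log2(1/5) = 0.464386. H = 0.521090 + 0.508504 + 0.489892 + 0.464386 = 1.9839

1.9839 bits


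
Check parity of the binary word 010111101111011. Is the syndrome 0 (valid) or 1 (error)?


Syndrome = XOR of all bits = 0 XOR 1 XOR 0 XOR 1 XOR 1 XOR 1 XOR 1 XOR 0 XOR 1 XOR 1 XOR 1 XOR 1 XOR 0 XOR 1 XOR 1 = 1

1


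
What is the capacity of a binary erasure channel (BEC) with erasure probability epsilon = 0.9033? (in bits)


C = 1 - epsilon = 1 - 0.9033 = 0.0967

0.0967 bits


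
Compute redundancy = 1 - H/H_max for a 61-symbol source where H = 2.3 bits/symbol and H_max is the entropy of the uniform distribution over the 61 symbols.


H_max = log2(K) = log2(61) = 5.9307 bits/symbol. Redundancy = 1 - H/H_max = 1 - 2.3/5.9307 = 1 - 0.3878 = 0.6122

0.6122


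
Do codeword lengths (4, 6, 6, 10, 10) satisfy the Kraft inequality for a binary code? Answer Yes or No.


Kraft sum = sum(2^(-l_i)) = 0.0957, need <= 1. Result: satisfied (a binary prefix-free code with these lengths exists)

Yes


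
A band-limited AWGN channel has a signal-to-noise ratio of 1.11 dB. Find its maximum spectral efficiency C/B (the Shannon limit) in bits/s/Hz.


SNR_linear = 10^(1.11/10) = 1.2912; C/B = log2(1 + SNR_linear) = log2(1 + 1.2912) = 1.1961

1.1961 bits/s/Hz


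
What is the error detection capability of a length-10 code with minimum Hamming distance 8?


Detection capability = d_min - 1 = 8 - 1 = 7

7 errors


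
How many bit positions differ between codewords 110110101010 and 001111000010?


Count differing positions: ^ ^ ^ . . ^ ^ . ^ . . . = 6 differences

6


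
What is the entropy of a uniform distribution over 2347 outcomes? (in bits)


H = log2(n) = log2(2347) = 11.1966

11.1966 bits


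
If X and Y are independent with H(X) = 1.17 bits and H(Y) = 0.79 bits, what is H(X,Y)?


For independent variables, H(X,Y) = H(X) + H(Y) = 1.17 + 0.79 = 1.96

1.96 bits


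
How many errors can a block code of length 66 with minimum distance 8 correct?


Correction capability = floor((d-1)/2) = floor((8-1)/2) = 3

3 errors


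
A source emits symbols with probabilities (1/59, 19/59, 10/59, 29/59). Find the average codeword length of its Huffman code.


Huffman construction (repeatedly merge the two least-probable nodes; each merge adds 1 bit to every symbol beneath it): 1/59 + 10/59 = 11/59; 11/59 + 19/59 = 30/59; 29/59 + 30/59 = 1. Resulting codeword lengths (in the order the probabilities were given): (3, 2, 3, 1). L_avg = sum(p_i * l_i) = 1/59*3 + 19/59*2 + 10/59*3 + 29/59*1 = 100/59 = 1.6949

1.6949 bits


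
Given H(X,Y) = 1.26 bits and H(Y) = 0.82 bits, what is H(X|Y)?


H(X|Y) = H(X,Y) - H(Y) = 1.26 - 0.82 = 0.44

0.44 bits


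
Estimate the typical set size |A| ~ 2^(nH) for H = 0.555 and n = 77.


log2|A_typical| = nH = 77 * 0.555 = 42.735, so |A_typical| ~ 2^42.735 = 7.320e+12

7.320e+12


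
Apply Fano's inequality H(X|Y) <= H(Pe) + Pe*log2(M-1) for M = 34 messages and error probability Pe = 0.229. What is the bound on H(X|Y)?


H(Pe) = -Pe*log2(Pe) - (1-Pe)*log2(1-Pe) = -0.229*log2(0.229) - 0.771*log2(0.771) = 0.486987 + 0.289277 = 0.7763. Pe*log2(M-1) = 0.229*log2(33) = 1.155166. Bound = H(Pe) + Pe*log2(M-1) = 0.486987 + 0.289277 + 1.155166 = 1.9314

1.9314 bits


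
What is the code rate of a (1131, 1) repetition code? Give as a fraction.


Rate = k/n = 1/1131

1/1131


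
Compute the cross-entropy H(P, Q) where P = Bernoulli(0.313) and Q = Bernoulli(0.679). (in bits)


H(P,Q) = -p*log2(q) - (1-p)*log2(1-q). -0.313*log2(0.679) = 0.174816; -0.687*log2(0.321) = 1.126237. H(P,Q) = 0.174816 + 1.126237 = 1.3011

1.3011 bits


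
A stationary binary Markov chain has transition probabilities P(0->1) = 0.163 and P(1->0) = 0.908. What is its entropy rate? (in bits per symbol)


Stationary distribution: pi_0 = p10/(p01+p10) = 0.8478, pi_1 = 0.1522. Entropy rate H' = pi_0*H(p01) + pi_1*H(p10) = 0.8478*0.6414 + 0.1522*0.4431 = 0.6113

0.6113 bits/symbol


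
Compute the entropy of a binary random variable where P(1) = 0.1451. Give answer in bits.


H = -p*log2(p) - (1-p)*log2(1-p). -0.1451*log2(0.1451) = 0.404086; -0.8549*log2(0.8549) = 0.193355. H = 0.404086 + 0.193355 = 0.5974

0.5974 bits


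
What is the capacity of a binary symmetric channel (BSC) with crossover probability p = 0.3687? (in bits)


H(p) = -p*log2(p) - (1-p)*log2(1-p) = -0.3687*log2(0.3687) - 0.6313*log2(0.6313) = 0.530737 + 0.418932 = 0.9497. C = 1 - H(p) = 1 - 0.9497 = 0.0503

0.0503 bits


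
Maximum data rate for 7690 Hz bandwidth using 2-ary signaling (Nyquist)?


Rate = 2 * B * log2(M) = 2 * 7690 * 1.0 = 15380.0

15380.0 bps


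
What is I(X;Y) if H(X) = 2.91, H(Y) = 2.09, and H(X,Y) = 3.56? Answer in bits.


I(X;Y) = H(X) + H(Y) - H(X,Y) = 2.91 + 2.09 - 3.56 = 1.44

1.44 bits


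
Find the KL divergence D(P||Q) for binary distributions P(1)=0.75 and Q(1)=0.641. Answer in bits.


KL = p*log2(p/q) + (1-p)*log2((1-p)/(1-q)) = 0.75*log2(0.75/0.641) + 0.25*log2(0.25/0.359) = 0.0394

0.0394 bits


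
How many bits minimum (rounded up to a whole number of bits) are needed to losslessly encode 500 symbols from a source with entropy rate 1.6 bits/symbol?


Minimum bits >= n * H = 500 * 1.6 = 800.0, rounded up to a whole number of bits = 800

800 bits


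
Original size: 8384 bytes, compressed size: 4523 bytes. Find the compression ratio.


Ratio = original / compressed = 8384 / 4523 = 1.8536

1.8536


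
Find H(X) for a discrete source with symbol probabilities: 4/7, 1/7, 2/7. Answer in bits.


H = -sum(p_i * log2(p_i)). Terms: -(4/7)*log2(4/7) = 0.461346; -(1/7)*log2(1/7) = 0.401051; -(2/7)*log2(2/7) = 0.516387. H = 0.461346 + 0.401051 + 0.516387 = 1.3788

1.3788 bits


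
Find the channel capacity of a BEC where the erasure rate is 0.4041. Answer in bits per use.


C = 1 - epsilon = 1 - 0.4041 = 0.5959

0.5959 bits


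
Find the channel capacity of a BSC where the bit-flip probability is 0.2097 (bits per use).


H(p) = -p*log2(p) - (1-p)*log2(1-p) = -0.2097*log2(0.2097) - 0.7903*log2(0.7903) = 0.472580 + 0.268329 = 0.7409. C = 1 - H(p) = 1 - 0.7409 = 0.2591

0.2591 bits
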